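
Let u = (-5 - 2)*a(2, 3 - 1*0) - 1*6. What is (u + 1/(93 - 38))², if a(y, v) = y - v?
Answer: 3136/3025 ≈ 1.0367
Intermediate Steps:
u = 1 (u = (-5 - 2)*(2 - (3 - 1*0)) - 1*6 = -7*(2 - (3 + 0)) - 6 = -7*(2 - 1*3) - 6 = -7*(2 - 3) - 6 = -7*(-1) - 6 = 7 - 6 = 1)
(u + 1/(93 - 38))² = (1 + 1/(93 - 38))² = (1 + 1/55)² = (56/55)² = 3136/3025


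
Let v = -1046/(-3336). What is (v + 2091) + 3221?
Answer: 8860939/1668 ≈ 5312.3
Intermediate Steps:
v = 523/1668 (v = -1046*(-1/3336) = 523/1668 ≈ 0.31355)
(v + 2091) + 3221 = (523/1668 + 2091) + 3221 = 3488311/1668 + 3221 = 8860939/1668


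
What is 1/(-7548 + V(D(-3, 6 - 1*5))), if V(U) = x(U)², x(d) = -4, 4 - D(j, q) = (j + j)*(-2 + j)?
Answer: -1/7532 ≈ -0.00013277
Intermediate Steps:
D(j, q) = 4 - 2*j*(-2 + j) (D(j, q) = 4 - (j + j)*(-2 + j) = 4 - 2*j*(-2 + j))
V(U) = 16 (V(U) = (-4)² = 16)
1/(-7548 + V(D(-3, 6 - 1*5))) = 1/(-7548 + 16) = 1/(-7532) = -1/7532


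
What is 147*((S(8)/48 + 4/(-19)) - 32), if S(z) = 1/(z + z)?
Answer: -23029853/4864 ≈ -4734.8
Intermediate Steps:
S(z) = 1/(2*z)
147*((S(8)/48 + 4/(-19)) - 32) = 147*((((1/2)/8)/48 + 4/(-19)) - 32) = 147*((((1/2)*(1/8))*(1/48) + 4*(-1/19)) - 32) = 147*(((1/16)*(1/48) - 4/19) - 32) = 147*((1/768 - 4/19) - 32) = 147*(-3053/14592 - 32) = 147*(-469997/14592) = -23029853/4864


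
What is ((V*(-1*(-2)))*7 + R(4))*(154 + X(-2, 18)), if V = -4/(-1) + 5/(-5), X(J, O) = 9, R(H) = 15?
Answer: 9291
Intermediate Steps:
V = 3 (V = -4*(-1) + 5*(-⅕) = 4 - 1 = 3)
((V*(-1*(-2)))*7 + R(4))*(154 + X(-2, 18)) = ((3*(-1*(-2)))*7 + 15)*(154 + 9) = ((3*2)*7 + 15)*163 = (6*7 + 15)*163 = (42 + 15)*163 = 57*163 = 9291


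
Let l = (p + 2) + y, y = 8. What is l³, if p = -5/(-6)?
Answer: 274625/216 ≈ 1271.4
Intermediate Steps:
p = ⅚ (p = -5*(-⅙) = ⅚ ≈ 0.83333)
l = 65/6 (l = (⅚ + 2) + 8 = 17/6 + 8 = 65/6 ≈ 10.833)
l³ = (65/6)³ = 274625/216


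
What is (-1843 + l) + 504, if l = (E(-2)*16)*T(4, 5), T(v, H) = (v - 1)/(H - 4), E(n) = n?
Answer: -1435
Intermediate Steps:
T(v, H) = (-1 + v)/(-4 + H)
l = -96 (l = (-2*16)*((-1 + 4)/(-4 + 5)) = -32*3/1 = -32*3 = -96)
(-1843 + l) + 504 = (-1843 - 96) + 504 = -1939 + 504 = -1435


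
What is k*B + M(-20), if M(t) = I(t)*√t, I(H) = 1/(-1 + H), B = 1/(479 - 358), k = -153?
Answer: -153/121 - 2*I*√5/21 ≈ -1.2645 - 0.21296*I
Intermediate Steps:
B = 1/121 ≈ 0.0082645
M(t) = √t/(-1 + t)
k*B + M(-20) = -153*1/121 + √(-20)/(-1 - 20) = -153/121 + (2*I*√5)/(-21) = -153/121 + (2*I*√5)*(-1/21) = -153/121 - 2*I*√5/21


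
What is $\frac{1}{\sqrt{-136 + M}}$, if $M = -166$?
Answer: $- \frac{i \sqrt{302}}{302} \approx - 0.057544 i$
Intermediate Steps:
$\frac{1}{\sqrt{-136 + M}} = \frac{1}{\sqrt{-136 - 166}} = \frac{1}{\sqrt{-302}} = \frac{1}{i \sqrt{302}} = - \frac{i \sqrt{302}}{302}$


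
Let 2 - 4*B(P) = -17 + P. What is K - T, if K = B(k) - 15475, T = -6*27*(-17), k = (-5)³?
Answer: -18193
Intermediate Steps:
k = -125
T = 2754 (T = -162*(-17) = 2754)
B(P) = 19/4 - P/4 (B(P) = ½ - (-17 + P)/4 = ½ + (17/4 - P/4) = 19/4 - P/4)
K = -15439 (K = (19/4 - ¼*(-125)) - 15475 = (19/4 + 125/4) - 15475 = 36 - 15475 = -15439)
K - T = -15439 - 1*2754 = -15439 - 2754 = -18193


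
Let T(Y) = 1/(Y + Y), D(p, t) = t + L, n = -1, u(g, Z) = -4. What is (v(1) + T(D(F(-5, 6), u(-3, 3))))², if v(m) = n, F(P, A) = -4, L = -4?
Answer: 289/256 ≈ 1.1289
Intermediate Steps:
v(m) = -1
D(p, t) = -4 + t (D(p, t) = t - 4 = -4 + t)
T(Y) = 1/(2*Y)
(v(1) + T(D(F(-5, 6), u(-3, 3))))² = (-1 + 1/(2*(-4 - 4)))² = (-1 + (½)/(-8))² = (-1 + (½)*(-⅛))² = (-1 - 1/16)² = (-17/16)² = 289/256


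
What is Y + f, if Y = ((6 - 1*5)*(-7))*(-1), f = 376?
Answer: 383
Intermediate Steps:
Y = 7 (Y = ((6 - 5)*(-7))*(-1) = (1*(-7))*(-1) = -7*(-1) = 7)
Y + f = 7 + 376 = 383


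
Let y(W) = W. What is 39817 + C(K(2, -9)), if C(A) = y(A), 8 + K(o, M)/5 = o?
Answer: 39787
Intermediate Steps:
K(o, M) = -40 + 5*o
C(A) = A
39817 + C(K(2, -9)) = 39817 + (-40 + 5*2) = 39817 + (-40 + 10) = 39817 - 30 = 39787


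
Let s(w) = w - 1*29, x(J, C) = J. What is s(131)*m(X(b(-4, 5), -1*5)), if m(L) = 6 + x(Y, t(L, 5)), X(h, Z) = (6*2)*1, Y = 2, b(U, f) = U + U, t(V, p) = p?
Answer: 816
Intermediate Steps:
b(U, f) = 2*U
s(w) = -29 + w (s(w) = w - 29 = -29 + w)
X(h, Z) = 12 (X(h, Z) = 12*1 = 12)
m(L) = 8 (m(L) = 6 + 2 = 8)
s(131)*m(X(b(-4, 5), -1*5)) = (-29 + 131)*8 = 102*8 = 816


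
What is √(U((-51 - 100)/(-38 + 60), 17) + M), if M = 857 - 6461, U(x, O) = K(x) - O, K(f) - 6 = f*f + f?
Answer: I*√2698181/22 ≈ 74.664*I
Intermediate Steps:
K(f) = 6 + f + f² (K(f) = 6 + (f*f + f) = 6 + (f² + f) = 6 + (f + f²) = 6 + f + f²)
U(x, O) = 6 + x + x² - O (U(x, O) = (6 + x + x²) - O = 6 + x + x² - O)
M = -5604
√(U((-51 - 100)/(-38 + 60), 17) + M) = √((6 + (-51 - 100)/(-38 + 60) + ((-51 - 100)/(-38 + 60))² - 1*17) - 5604) = √((6 - 151/22 + (-151/22)² - 17) - 5604) = √((6 - 151/22 + 22801/484 - 17) - 5604) = √(14155/484 - 5604) = √(-2698181/484) = I*√2698181/22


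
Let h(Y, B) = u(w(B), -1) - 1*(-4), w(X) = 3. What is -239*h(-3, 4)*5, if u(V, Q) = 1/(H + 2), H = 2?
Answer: -20315/4 ≈ -5078.8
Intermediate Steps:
u(V, Q) = 1/4 (u(V, Q) = 1/(2 + 2) = 1/4)
h(Y, B) = 17/4 (h(Y, B) = 1/4 - 1*(-4) = 1/4 + 4 = 17/4)
-239*h(-3, 4)*5 = -4063*5/4 = -239*85/4 = -20315/4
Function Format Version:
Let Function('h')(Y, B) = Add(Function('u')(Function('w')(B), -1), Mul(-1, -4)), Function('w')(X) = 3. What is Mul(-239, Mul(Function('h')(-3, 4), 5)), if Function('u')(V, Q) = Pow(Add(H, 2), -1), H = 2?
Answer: Rational(-20315, 4) ≈ -5078.8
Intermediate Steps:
Function('u')(V, Q) = Rational(1, 4) (Function('u')(V, Q) = Pow(Add(2, 2), -1) = Pow(4, -1) = Rational(1, 4))
Function('h')(Y, B) = Rational(17, 4) (Function('h')(Y, B) = Add(Rational(1, 4), Mul(-1, -4)) = Add(Rational(1, 4), 4) = Rational(17, 4))
Mul(-239, Mul(Function('h')(-3, 4), 5)) = Mul(-239, Mul(Rational(17, 4), 5)) = Mul(-239, Rational(85, 4)) = Rational(-20315, 4)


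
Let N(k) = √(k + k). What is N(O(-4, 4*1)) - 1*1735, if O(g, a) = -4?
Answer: -1735 + 2*I*√2 ≈ -1735.0 + 2.8284*I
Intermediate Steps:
N(k) = √2*√k (N(k) = √(2*k) = √2*√k)
N(O(-4, 4*1)) - 1*1735 = √2*√(-4) - 1*1735 = √2*(2*I) - 1735 = 2*I*√2 - 1735 = -1735 + 2*I*√2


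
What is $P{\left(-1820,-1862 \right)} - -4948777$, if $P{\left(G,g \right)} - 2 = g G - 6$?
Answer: $8337613$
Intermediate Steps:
$P{\left(G,g \right)} = -4 + G g$ ($P{\left(G,g \right)} = 2 + \left(g G - 6\right) = 2 + \left(G g - 6\right) = 2 + \left(-6 + G g\right) = -4 + G g$)
$P{\left(-1820,-1862 \right)} - -4948777 = \left(-4 - -3388840\right) - -4948777 = \left(-4 + 3388840\right) + 4948777 = 3388836 + 4948777 = 8337613$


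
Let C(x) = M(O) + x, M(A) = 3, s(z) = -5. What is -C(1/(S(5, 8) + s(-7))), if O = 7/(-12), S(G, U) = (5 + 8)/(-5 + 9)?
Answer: -17/7 ≈ -2.4286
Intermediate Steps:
S(G, U) = 13/4
O = -7/12 (O = 7*(-1/12) = -7/12 ≈ -0.58333)
C(x) = 3 + x
-C(1/(S(5, 8) + s(-7))) = -(3 + 1/(13/4 - 5)) = -(3 + 1/(-7/4)) = -(3 - 4/7) = -1*17/7 = -17/7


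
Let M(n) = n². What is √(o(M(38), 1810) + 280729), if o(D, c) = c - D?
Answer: √281095 ≈ 530.18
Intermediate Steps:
√(o(M(38), 1810) + 280729) = √((1810 - 1*38²) + 280729) = √((1810 - 1*1444) + 280729) = √((1810 - 1444) + 280729) = √(366 + 280729) = √281095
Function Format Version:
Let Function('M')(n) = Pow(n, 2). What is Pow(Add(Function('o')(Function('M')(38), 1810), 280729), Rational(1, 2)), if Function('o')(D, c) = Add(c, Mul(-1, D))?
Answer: Pow(281095, Rational(1, 2)) ≈ 530.18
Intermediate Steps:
Pow(Add(Function('o')(Function('M')(38), 1810), 280729), Rational(1, 2)) = Pow(Add(Add(1810, Mul(-1, Pow(38, 2))), 280729), Rational(1, 2)) = Pow(Add(Add(1810, Mul(-1, 1444)), 280729), Rational(1, 2)) = Pow(Add(Add(1810, -1444), 280729), Rational(1, 2)) = Pow(Add(366, 280729), Rational(1, 2)) = Pow(281095, Rational(1, 2))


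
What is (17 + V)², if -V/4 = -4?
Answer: 1089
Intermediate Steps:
V = 16 (V = -4*(-4) = 16)
(17 + V)² = (17 + 16)² = 33² = 1089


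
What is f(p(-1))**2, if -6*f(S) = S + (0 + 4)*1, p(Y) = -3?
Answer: 1/36 ≈ 0.027778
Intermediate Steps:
f(S) = -2/3 - S/6 (f(S) = -(S + (0 + 4)*1)/6 = -(S + 4*1)/6 = -(S + 4)/6 = -(4 + S)/6 = -2/3 - S/6)
f(p(-1))**2 = (-2/3 - 1/6*(-3))**2 = (-2/3 + 1/2)**2 = (-1/6)**2 = 1/36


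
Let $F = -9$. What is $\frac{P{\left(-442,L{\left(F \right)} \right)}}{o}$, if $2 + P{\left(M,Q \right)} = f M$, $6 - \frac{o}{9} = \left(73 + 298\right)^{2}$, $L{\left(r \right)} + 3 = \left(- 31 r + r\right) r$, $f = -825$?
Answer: $- \frac{364648}{1238715} \approx -0.29438$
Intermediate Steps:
$L{\left(r \right)} = -3 - 30 r^{2}$ ($L{\left(r \right)} = -3 + \left(- 31 r + r\right) r = -3 + - 30 r r = -3 - 30 r^{2}$)
$o = -1238715$ ($o = 54 - 9 \left(73 + 298\right)^{2} = 54 - 9 \cdot 371^{2} = 54 - 1238769 = -1238715$)
$P{\left(M,Q \right)} = -2 - 825 M$
$\frac{P{\left(-442,L{\left(F \right)} \right)}}{o} = \frac{-2 - -364650}{-1238715} = \left(-2 + 364650\right) \left(- \frac{1}{1238715}\right) = 364648 \left(- \frac{1}{1238715}\right) = - \frac{364648}{1238715}$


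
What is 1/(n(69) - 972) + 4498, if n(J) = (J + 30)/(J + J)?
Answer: 200966096/44679 ≈ 4498.0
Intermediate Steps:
n(J) = (30 + J)/(2*J) (n(J) = (30 + J)/((2*J)) = (30 + J)*(1/(2*J)) = (30 + J)/(2*J))
1/(n(69) - 972) + 4498 = 1/((1/2)*(30 + 69)/69 - 972) + 4498 = 1/((1/2)*(1/69)*99 - 972) + 4498 = 1/(33/46 - 972) + 4498 = 1/(-44679/46) + 4498 = -46/44679 + 4498 = 200966096/44679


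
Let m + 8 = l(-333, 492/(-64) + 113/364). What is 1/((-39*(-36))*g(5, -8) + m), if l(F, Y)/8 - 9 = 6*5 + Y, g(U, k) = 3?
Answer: 182/811171 ≈ 0.00022437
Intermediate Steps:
l(F, Y) = 312 + 8*Y (l(F, Y) = 72 + 8*(6*5 + Y) = 72 + 8*(30 + Y) = 72 + (240 + 8*Y) = 312 + 8*Y)
m = 44587/182 (m = -8 + (312 + 8*(492/(-64) + 113/364)) = -8 + (312 + 8*(492*(-1/64) + 113*(1/364))) = -8 + (312 + 8*(-123/16 + 113/364)) = -8 + (312 + 8*(-10741/1456)) = -8 + (312 - 10741/182) = -8 + 46043/182 = 44587/182 ≈ 244.98)
1/((-39*(-36))*g(5, -8) + m) = 1/(-39*(-36)*3 + 44587/182) = 1/(1404*3 + 44587/182) = 1/(4212 + 44587/182) = 1/(811171/182) = 182/811171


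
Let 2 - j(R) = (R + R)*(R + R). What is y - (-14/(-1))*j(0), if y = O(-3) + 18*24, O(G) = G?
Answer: 401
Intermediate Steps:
j(R) = 2 - 4*R² (j(R) = 2 - (R + R)*(R + R) = 2 - 2*R*2*R = 2 - 4*R²)
y = 429 (y = -3 + 18*24 = -3 + 432 = 429)
y - (-14/(-1))*j(0) = 429 - (-14/(-1))*(2 - 4*0²) = 429 - (-14*(-1))*(2 - 4*0) = 429 - 14*(2 + 0) = 429 - 14*2 = 429 - 1*28 = 429 - 28 = 401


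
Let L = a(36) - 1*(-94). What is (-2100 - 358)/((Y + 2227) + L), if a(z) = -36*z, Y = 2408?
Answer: -2458/3433 ≈ -0.71599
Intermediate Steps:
L = -1202 (L = -36*36 - 1*(-94) = -1296 + 94 = -1202)
(-2100 - 358)/((Y + 2227) + L) = (-2100 - 358)/((2408 + 2227) - 1202) = -2458/(4635 - 1202) = -2458/3433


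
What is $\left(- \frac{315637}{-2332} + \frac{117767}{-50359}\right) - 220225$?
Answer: $- \frac{25846984196261}{117437188} \approx -2.2009 \cdot 10^{5}$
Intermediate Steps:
$\left(- \frac{315637}{-2332} + \frac{117767}{-50359}\right) - 220225 = \left(\left(-315637\right) \left(- \frac{1}{2332}\right) + 117767 \left(- \frac{1}{50359}\right)\right) - 220225 = \left(\frac{315637}{2332} - \frac{117767}{50359}\right) - 220225 = \frac{15620531039}{117437188} - 220225 = - \frac{25846984196261}{117437188}$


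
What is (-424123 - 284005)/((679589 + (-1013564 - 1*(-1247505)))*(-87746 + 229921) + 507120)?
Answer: -354064/64940817435 ≈ -5.4521e-6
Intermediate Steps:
(-424123 - 284005)/((679589 + (-1013564 - 1*(-1247505)))*(-87746 + 229921) + 507120) = -708128/((679589 + (-1013564 + 1247505))*142175 + 507120) = -708128/((679589 + 233941)*142175 + 507120) = -708128/(913530*142175 + 507120) = -708128/(129881127750 + 507120) = -708128/129881634870 = -708128*1/129881634870 = -354064/64940817435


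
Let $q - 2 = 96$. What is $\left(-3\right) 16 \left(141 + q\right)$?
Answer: $-11472$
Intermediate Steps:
$q = 98$ ($q = 2 + 96 = 98$)
$\left(-3\right) 16 \left(141 + q\right) = \left(-3\right) 16 \left(141 + 98\right) = \left(-48\right) 239 = -11472$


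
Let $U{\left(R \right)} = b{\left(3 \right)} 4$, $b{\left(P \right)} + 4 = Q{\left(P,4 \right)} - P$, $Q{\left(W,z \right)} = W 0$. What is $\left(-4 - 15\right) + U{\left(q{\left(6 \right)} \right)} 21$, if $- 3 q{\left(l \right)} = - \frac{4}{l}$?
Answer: $-607$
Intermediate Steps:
$q{\left(l \right)} = \frac{4}{3 l}$ ($q{\left(l \right)} = - \frac{\left(-4\right) \frac{1}{l}}{3} = \frac{4}{3 l}$)
$Q{\left(W,z \right)} = 0$
$b{\left(P \right)} = -4 - P$ ($b{\left(P \right)} = -4 + \left(0 - P\right) = -4 - P$)
$U{\left(R \right)} = -28$ ($U{\left(R \right)} = \left(-4 - 3\right) 4 = \left(-7\right) 4 = -28$)
$\left(-4 - 15\right) + U{\left(q{\left(6 \right)} \right)} 21 = \left(-4 - 15\right) - 588 = -19 - 588 = -607$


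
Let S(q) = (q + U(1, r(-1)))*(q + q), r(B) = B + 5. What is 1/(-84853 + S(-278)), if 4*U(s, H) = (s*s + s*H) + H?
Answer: 1/68464 ≈ 1.4606e-5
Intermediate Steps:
r(B) = 5 + B
U(s, H) = H/4 + s**2/4 + H*s/4 (U(s, H) = ((s*s + s*H) + H)/4 = ((s**2 + H*s) + H)/4 = (H + s**2 + H*s)/4 = H/4 + s**2/4 + H*s/4)
S(q) = 2*q*(9/4 + q) (S(q) = (q + ((5 - 1)/4 + (1/4)*1**2 + (1/4)*(5 - 1)*1))*(q + q) = (q + ((1/4)*4 + (1/4)*1 + (1/4)*4*1))*(2*q) = (q + (1 + 1/4 + 1))*(2*q) = (q + 9/4)*(2*q) = (9/4 + q)*(2*q) = 2*q*(9/4 + q))
1/(-84853 + S(-278)) = 1/(-84853 + (1/2)*(-278)*(9 + 4*(-278))) = 1/(-84853 + (1/2)*(-278)*(9 - 1112)) = 1/(-84853 + (1/2)*(-278)*(-1103)) = 1/(-84853 + 153317) = 1/68464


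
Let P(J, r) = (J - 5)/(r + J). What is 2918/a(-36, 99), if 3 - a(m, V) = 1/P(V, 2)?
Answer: 274292/181 ≈ 1515.4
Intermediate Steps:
P(J, r) = (-5 + J)/(J + r)
a(m, V) = 3 - (2 + V)/(-5 + V) (a(m, V) = 3 - 1/((-5 + V)/(V + 2)) = 3 - 1/((-5 + V)/(2 + V)) = 3 - (2 + V)/(-5 + V))
2918/a(-36, 99) = 2918/(((-17 + 2*99)/(-5 + 99))) = 2918/(((-17 + 198)/94)) = 2918/(((1/94)*181)) = 2918/(181/94) = 2918*(94/181) = 274292/181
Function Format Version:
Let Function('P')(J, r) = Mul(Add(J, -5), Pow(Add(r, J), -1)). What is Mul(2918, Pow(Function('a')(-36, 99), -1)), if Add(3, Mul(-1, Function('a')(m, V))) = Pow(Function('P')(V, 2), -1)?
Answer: Rational(274292, 181) ≈ 1515.4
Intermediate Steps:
Function('P')(J, r) = Mul(Pow(Add(J, r), -1), Add(-5, J)) (Function('P')(J, r) = Mul(Add(-5, J), Pow(Add(J, r), -1)) = Mul(Pow(Add(J, r), -1), Add(-5, J)))
Function('a')(m, V) = Add(3, Mul(-1, Pow(Add(-5, V), -1), Add(2, V))) (Function('a')(m, V) = Add(3, Mul(-1, Pow(Mul(Pow(Add(V, 2), -1), Add(-5, V)), -1))) = Add(3, Mul(-1, Pow(Mul(Pow(Add(2, V), -1), Add(-5, V)), -1))) = Add(3, Mul(-1, Mul(Pow(Add(-5, V), -1), Add(2, V)))) = Add(3, Mul(-1, Pow(Add(-5, V), -1), Add(2, V))))
Mul(2918, Pow(Function('a')(-36, 99), -1)) = Mul(2918, Pow(Mul(Pow(Add(-5, 99), -1), Add(-17, Mul(2, 99))), -1)) = Mul(2918, Pow(Mul(Pow(94, -1), Add(-17, 198)), -1)) = Mul(2918, Pow(Mul(Rational(1, 94), 181), -1)) = Mul(2918, Pow(Rational(181, 94), -1)) = Mul(2918, Rational(94, 181)) = Rational(274292, 181)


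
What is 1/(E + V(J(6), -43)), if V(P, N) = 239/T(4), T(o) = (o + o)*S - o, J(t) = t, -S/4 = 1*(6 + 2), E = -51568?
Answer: -260/13407919 ≈ -1.9392e-5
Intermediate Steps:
S = -32 (S = -4*(6 + 2) = -4*8 = -32)
T(o) = -65*o (T(o) = (o + o)*(-32) - o = (2*o)*(-32) - o = -64*o - o = -65*o)
V(P, N) = -239/260 (V(P, N) = 239/((-65*4)) = 239/(-260) = 239*(-1/260) = -239/260)
1/(E + V(J(6), -43)) = 1/(-51568 - 239/260) = 1/(-13407919/260) = -260/13407919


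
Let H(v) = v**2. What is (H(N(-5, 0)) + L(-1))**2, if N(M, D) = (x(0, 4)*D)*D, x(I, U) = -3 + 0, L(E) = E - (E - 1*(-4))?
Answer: 16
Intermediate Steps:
L(E) = -4 (L(E) = E - (E + 4) = E - (4 + E) = E + (-4 - E) = -4)
x(I, U) = -3
N(M, D) = -3*D**2 (N(M, D) = (-3*D)*D = -3*D**2)
(H(N(-5, 0)) + L(-1))**2 = ((-3*0**2)**2 - 4)**2 = ((-3*0)**2 - 4)**2 = (0**2 - 4)**2 = (0 - 4)**2 = (-4)**2 = 16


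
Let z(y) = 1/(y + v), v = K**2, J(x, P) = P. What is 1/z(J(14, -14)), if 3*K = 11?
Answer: -5/9 ≈ -0.55556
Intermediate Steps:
K = 11/3 (K = (1/3)*11 = 11/3 ≈ 3.6667)
v = 121/9 (v = (11/3)**2 = 121/9 ≈ 13.444)
z(y) = 1/(121/9 + y) (z(y) = 1/(y + 121/9) = 1/(121/9 + y))
1/z(J(14, -14)) = 1/(9/(121 + 9*(-14))) = 1/(9/(121 - 126)) = 1/(9/(-5)) = 1/(9*(-1/5)) = 1/(-9/5) = -5/9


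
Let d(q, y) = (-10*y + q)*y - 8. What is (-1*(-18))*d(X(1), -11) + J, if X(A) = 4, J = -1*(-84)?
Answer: -22632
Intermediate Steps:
J = 84
d(q, y) = -8 + y*(q - 10*y) (d(q, y) = (q - 10*y)*y - 8 = y*(q - 10*y) - 8 = -8 + y*(q - 10*y))
(-1*(-18))*d(X(1), -11) + J = (-1*(-18))*(-8 - 10*(-11)² + 4*(-11)) + 84 = 18*(-8 - 10*121 - 44) + 84 = 18*(-8 - 1210 - 44) + 84 = 18*(-1262) + 84 = -22716 + 84 = -22632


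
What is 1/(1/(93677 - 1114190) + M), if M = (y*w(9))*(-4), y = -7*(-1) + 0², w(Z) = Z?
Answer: -1020513/257169277 ≈ -0.0039683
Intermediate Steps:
y = 7 (y = 7 + 0 = 7)
M = -252 (M = (7*9)*(-4) = 63*(-4) = -252)
1/(1/(93677 - 1114190) + M) = 1/(1/(93677 - 1114190) - 252) = 1/(1/(-1020513) - 252) = 1/(-1/1020513 - 252) = 1/(-257169277/1020513) = -1020513/257169277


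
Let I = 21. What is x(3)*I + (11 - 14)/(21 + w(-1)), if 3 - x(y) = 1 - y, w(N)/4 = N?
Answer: 1782/17 ≈ 104.82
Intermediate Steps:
w(N) = 4*N
x(y) = 2 + y (x(y) = 3 - (1 - y) = 3 + (-1 + y) = 2 + y)
x(3)*I + (11 - 14)/(21 + w(-1)) = (2 + 3)*21 + (11 - 14)/(21 + 4*(-1)) = 5*21 - 3/(21 - 4) = 105 - 3/17 = 1782/17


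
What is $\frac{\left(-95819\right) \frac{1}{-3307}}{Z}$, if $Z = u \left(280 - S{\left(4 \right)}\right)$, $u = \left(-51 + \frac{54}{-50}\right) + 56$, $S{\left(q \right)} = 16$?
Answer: $\frac{2395475}{85558704} \approx 0.027998$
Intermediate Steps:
$u = \frac{98}{25}$ ($u = \left(-51 + 54 \left(- \frac{1}{50}\right)\right) + 56 = \left(-51 - \frac{27}{25}\right) + 56 = - \frac{1302}{25} + 56 = \frac{98}{25} \approx 3.92$)
$Z = \frac{25872}{25}$ ($Z = \frac{98 \left(280 - 16\right)}{25} = \frac{98}{25} \cdot 264 = \frac{25872}{25} \approx 1034.9$)
$\frac{\left(-95819\right) \frac{1}{-3307}}{Z} = \frac{\left(-95819\right) \frac{1}{-3307}}{\frac{25872}{25}} = \left(-95819\right) \left(- \frac{1}{3307}\right) \frac{25}{25872} = \frac{95819}{3307} \cdot \frac{25}{25872} = \frac{2395475}{85558704}$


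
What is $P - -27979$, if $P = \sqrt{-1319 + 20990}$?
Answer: $27979 + \sqrt{19671} \approx 28119.0$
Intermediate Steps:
$P = \sqrt{19671} \approx 140.25$
$P - -27979 = \sqrt{19671} - -27979 = \sqrt{19671} + 27979 = 27979 + \sqrt{19671}$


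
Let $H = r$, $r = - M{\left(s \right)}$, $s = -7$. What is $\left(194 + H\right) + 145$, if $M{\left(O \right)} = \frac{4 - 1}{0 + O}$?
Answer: $\frac{2376}{7} \approx 339.43$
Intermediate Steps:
$M{\left(O \right)} = \frac{3}{O}$
$r = \frac{3}{7}$ ($r = - \frac{3}{-7} = - \frac{3 \left(-1\right)}{7} = \left(-1\right) \left(- \frac{3}{7}\right) = \frac{3}{7} \approx 0.42857$)
$H = \frac{3}{7} \approx 0.42857$
$\left(194 + H\right) + 145 = \left(194 + \frac{3}{7}\right) + 145 = \frac{1361}{7} + 145 = \frac{2376}{7}$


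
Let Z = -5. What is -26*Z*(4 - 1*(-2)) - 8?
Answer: 772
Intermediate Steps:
-26*Z*(4 - 1*(-2)) - 8 = -(-130)*(4 - 1*(-2)) - 8 = -(-130)*(4 + 2) - 8 = -(-130)*6 - 8 = -26*(-30) - 8 = 780 - 8 = 772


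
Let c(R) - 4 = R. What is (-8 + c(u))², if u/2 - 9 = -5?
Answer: 16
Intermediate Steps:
u = 8 (u = 18 + 2*(-5) = 18 - 10 = 8)
c(R) = 4 + R
(-8 + c(u))² = (-8 + (4 + 8))² = (-8 + 12)² = 4² = 16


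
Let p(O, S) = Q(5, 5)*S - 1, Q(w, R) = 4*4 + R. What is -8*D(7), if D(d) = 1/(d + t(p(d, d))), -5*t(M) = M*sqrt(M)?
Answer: 1400/3110911 + 5840*sqrt(146)/3110911 ≈ 0.023133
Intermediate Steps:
Q(w, R) = 16 + R
p(O, S) = -1 + 21*S (p(O, S) = (16 + 5)*S - 1 = 21*S - 1 = -1 + 21*S)
t(M) = -M**(3/2)/5 (t(M) = -M*sqrt(M)/5 = -M**(3/2)/5)
D(d) = 1/(d - (-1 + 21*d)**(3/2)/5)
-8*D(7) = -40/(-(-1 + 21*7)**(3/2) + 5*7) = -40/(-(-1 + 147)**(3/2) + 35) = -40/(-146**(3/2) + 35) = -40/(-146*sqrt(146) + 35) = -40/(35 - 146*sqrt(146))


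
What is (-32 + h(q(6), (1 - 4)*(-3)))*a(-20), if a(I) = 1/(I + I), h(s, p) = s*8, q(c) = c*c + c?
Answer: -38/5 ≈ -7.6000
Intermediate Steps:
q(c) = c + c² (q(c) = c² + c = c + c²)
h(s, p) = 8*s
a(I) = 1/(2*I)
(-32 + h(q(6), (1 - 4)*(-3)))*a(-20) = (-32 + 8*(6*(1 + 6)))*((½)/(-20)) = (-32 + 8*(6*7))*((½)*(-1/20)) = (-32 + 8*42)*(-1/40) = (-32 + 336)*(-1/40) = 304*(-1/40) = -38/5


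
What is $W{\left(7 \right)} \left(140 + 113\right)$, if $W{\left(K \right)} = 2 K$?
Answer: $3542$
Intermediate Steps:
$W{\left(7 \right)} \left(140 + 113\right) = 2 \cdot 7 \left(140 + 113\right) = 14 \cdot 253 = 3542$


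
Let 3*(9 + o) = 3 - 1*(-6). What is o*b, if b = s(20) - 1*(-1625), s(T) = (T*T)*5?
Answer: -21750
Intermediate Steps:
s(T) = 5*T² (s(T) = T²*5 = 5*T²)
o = -6 (o = -9 + (3 - 1*(-6))/3 = -9 + (3 + 6)/3 = -9 + (⅓)*9 = -9 + 3 = -6)
b = 3625 (b = 5*20² - 1*(-1625) = 5*400 + 1625 = 2000 + 1625 = 3625)
o*b = -6*3625 = -21750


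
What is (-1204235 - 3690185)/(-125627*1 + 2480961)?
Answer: -2447210/1177667 ≈ -2.0780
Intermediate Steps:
(-1204235 - 3690185)/(-125627*1 + 2480961) = -4894420/(-125627 + 2480961) = -4894420/2355334 = -4894420*1/2355334 = -2447210/1177667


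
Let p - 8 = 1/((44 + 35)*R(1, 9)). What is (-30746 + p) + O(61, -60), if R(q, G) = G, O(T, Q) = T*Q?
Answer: -24456977/711 ≈ -34398.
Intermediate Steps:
O(T, Q) = Q*T
p = 5689/711 (p = 8 + 1/((44 + 35)*9) = 8 + 1/(79*9) = 8 + 1/711 = 5689/711 ≈ 8.0014)
(-30746 + p) + O(61, -60) = (-30746 + 5689/711) - 60*61 = -21854717/711 - 3660 = -24456977/711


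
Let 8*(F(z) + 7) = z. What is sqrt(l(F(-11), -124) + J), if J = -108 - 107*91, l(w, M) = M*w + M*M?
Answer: sqrt(26278)/2 ≈ 81.052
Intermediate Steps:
F(z) = -7 + z/8
l(w, M) = M**2 + M*w (l(w, M) = M*w + M**2 = M**2 + M*w)
J = -9845 (J = -108 - 9737 = -9845)
sqrt(l(F(-11), -124) + J) = sqrt(-124*(-124 + (-7 + (1/8)*(-11))) - 9845) = sqrt(-124*(-124 + (-7 - 11/8)) - 9845) = sqrt(-124*(-124 - 67/8) - 9845) = sqrt(-124*(-1059/8) - 9845) = sqrt(32829/2 - 9845) = sqrt(13139/2) = sqrt(26278)/2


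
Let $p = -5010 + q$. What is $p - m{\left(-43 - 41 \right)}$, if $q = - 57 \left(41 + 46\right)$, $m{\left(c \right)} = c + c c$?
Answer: $-16941$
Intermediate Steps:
$m{\left(c \right)} = c + c^{2}$
$q = -4959$ ($q = \left(-57\right) 87 = -4959$)
$p = -9969$ ($p = -5010 - 4959 = -9969$)
$p - m{\left(-43 - 41 \right)} = -9969 - \left(-43 - 41\right) \left(1 - 84\right) = -9969 - - 84 \left(1 - 84\right) = -9969 - \left(-84\right) \left(-83\right) = -9969 - 6972 = -16941$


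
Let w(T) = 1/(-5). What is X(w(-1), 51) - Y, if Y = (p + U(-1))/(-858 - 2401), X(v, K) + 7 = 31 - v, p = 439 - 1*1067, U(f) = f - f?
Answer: 391199/16295 ≈ 24.007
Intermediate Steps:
U(f) = 0
p = -628 (p = 439 - 1067 = -628)
w(T) = -1/5
X(v, K) = 24 - v (X(v, K) = -7 + (31 - v) = 24 - v)
Y = 628/3259 (Y = (-628 + 0)/(-858 - 2401) = -628/(-3259) = -628*(-1/3259) = 628/3259 ≈ 0.19270)
X(w(-1), 51) - Y = (24 - 1*(-1/5)) - 1*628/3259 = (24 + 1/5) - 628/3259 = 121/5 - 628/3259 = 391199/16295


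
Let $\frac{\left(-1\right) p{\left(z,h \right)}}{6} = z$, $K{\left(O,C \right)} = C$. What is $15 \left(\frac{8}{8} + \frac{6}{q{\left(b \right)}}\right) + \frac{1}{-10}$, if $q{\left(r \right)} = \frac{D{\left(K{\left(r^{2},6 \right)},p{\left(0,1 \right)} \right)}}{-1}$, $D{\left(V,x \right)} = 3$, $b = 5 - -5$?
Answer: $- \frac{151}{10} \approx -15.1$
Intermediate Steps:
$p{\left(z,h \right)} = - 6 z$
$b = 10$ ($b = 5 + 5 = 10$)
$q{\left(r \right)} = -3$ ($q{\left(r \right)} = \frac{3}{-1} = 3 \left(-1\right) = -3$)
$15 \left(\frac{8}{8} + \frac{6}{q{\left(b \right)}}\right) + \frac{1}{-10} = 15 \left(\frac{8}{8} + \frac{6}{-3}\right) + \frac{1}{-10} = 15 \left(8 \cdot \frac{1}{8} + 6 \left(- \frac{1}{3}\right)\right) - \frac{1}{10} = 15 \left(1 - 2\right) - \frac{1}{10} = 15 \left(-1\right) - \frac{1}{10} = -15 - \frac{1}{10} = - \frac{151}{10}$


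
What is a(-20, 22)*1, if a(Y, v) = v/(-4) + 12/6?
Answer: -7/2 ≈ -3.5000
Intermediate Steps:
a(Y, v) = 2 - v/4 (a(Y, v) = v*(-1/4) + 12*(1/6) = -v/4 + 2 = 2 - v/4)
a(-20, 22)*1 = (2 - 1/4*22)*1 = (2 - 11/2)*1 = -7/2*1 = -7/2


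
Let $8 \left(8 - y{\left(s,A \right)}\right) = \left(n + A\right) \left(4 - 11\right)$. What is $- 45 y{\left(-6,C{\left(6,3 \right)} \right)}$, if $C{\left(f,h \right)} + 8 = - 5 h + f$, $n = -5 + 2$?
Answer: $\frac{855}{2} \approx 427.5$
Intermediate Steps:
$n = -3$
$C{\left(f,h \right)} = -8 + f - 5 h$ ($C{\left(f,h \right)} = -8 + \left(- 5 h + f\right) = -8 + \left(f - 5 h\right) = -8 + f - 5 h$)
$y{\left(s,A \right)} = \frac{43}{8} + \frac{7 A}{8}$ ($y{\left(s,A \right)} = 8 - \frac{\left(-3 + A\right) \left(4 - 11\right)}{8} = 8 - \frac{\left(-3 + A\right) \left(-7\right)}{8} = 8 - \frac{21 - 7 A}{8} = 8 + \left(- \frac{21}{8} + \frac{7 A}{8}\right) = \frac{43}{8} + \frac{7 A}{8}$)
$- 45 y{\left(-6,C{\left(6,3 \right)} \right)} = - 45 \left(\frac{43}{8} + \frac{7 \left(-8 + 6 - 15\right)}{8}\right) = - 45 \left(\frac{43}{8} + \frac{7}{8} \left(-17\right)\right) = - 45 \left(\frac{43}{8} - \frac{119}{8}\right) = \left(-45\right) \left(- \frac{19}{2}\right) = \frac{855}{2}$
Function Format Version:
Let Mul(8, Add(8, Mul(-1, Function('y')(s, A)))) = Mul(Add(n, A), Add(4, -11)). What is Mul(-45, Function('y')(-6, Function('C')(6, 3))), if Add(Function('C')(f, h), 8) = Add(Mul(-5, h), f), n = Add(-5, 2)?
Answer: Rational(855, 2) ≈ 427.50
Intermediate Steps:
n = -3
Function('C')(f, h) = Add(-8, f, Mul(-5, h)) (Function('C')(f, h) = Add(-8, Add(Mul(-5, h), f)) = Add(-8, Add(f, Mul(-5, h))) = Add(-8, f, Mul(-5, h)))
Function('y')(s, A) = Add(Rational(43, 8), Mul(Rational(7, 8), A)) (Function('y')(s, A) = Add(8, Mul(Rational(-1, 8), Mul(Add(-3, A), Add(4, -11)))) = Add(8, Mul(Rational(-1, 8), Mul(Add(-3, A), -7))) = Add(8, Mul(Rational(-1, 8), Add(21, Mul(-7, A)))) = Add(8, Add(Rational(-21, 8), Mul(Rational(7, 8), A))) = Add(Rational(43, 8), Mul(Rational(7, 8), A)))
Mul(-45, Function('y')(-6, Function('C')(6, 3))) = Mul(-45, Add(Rational(43, 8), Mul(Rational(7, 8), Add(-8, 6, Mul(-5, 3))))) = Mul(-45, Add(Rational(43, 8), Mul(Rational(7, 8), Add(-8, 6, -15)))) = Mul(-45, Add(Rational(43, 8), Mul(Rational(7, 8), -17))) = Mul(-45, Add(Rational(43, 8), Rational(-119, 8))) = Mul(-45, Rational(-19, 2)) = Rational(855, 2)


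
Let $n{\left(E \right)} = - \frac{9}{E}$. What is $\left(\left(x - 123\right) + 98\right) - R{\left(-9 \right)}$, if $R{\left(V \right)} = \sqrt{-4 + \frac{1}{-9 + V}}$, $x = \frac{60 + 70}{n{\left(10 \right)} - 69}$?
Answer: $- \frac{18775}{699} - \frac{i \sqrt{146}}{6} \approx -26.86 - 2.0138 i$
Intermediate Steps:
$x = - \frac{1300}{699}$ ($x = \frac{60 + 70}{- \frac{9}{10} - 69} = \frac{130}{\left(-9\right) \frac{1}{10} - 69} = \frac{130}{- \frac{9}{10} - 69} = \frac{130}{- \frac{699}{10}} = 130 \left(- \frac{10}{699}\right) = - \frac{1300}{699} \approx -1.8598$)
$\left(\left(x - 123\right) + 98\right) - R{\left(-9 \right)} = \left(\left(- \frac{1300}{699} - 123\right) + 98\right) - \sqrt{\frac{37 - -36}{-9 - 9}} = \left(- \frac{87277}{699} + 98\right) - \sqrt{\frac{37 + 36}{-18}} = - \frac{18775}{699} - \sqrt{\left(- \frac{1}{18}\right) 73} = - \frac{18775}{699} - \sqrt{- \frac{73}{18}} = - \frac{18775}{699} - \frac{i \sqrt{146}}{6}$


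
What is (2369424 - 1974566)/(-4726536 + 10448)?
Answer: -197429/2358044 ≈ -0.083726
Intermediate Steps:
(2369424 - 1974566)/(-4726536 + 10448) = 394858/(-4716088) = 394858*(-1/4716088) = -197429/2358044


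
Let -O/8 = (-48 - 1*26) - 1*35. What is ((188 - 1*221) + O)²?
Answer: 703921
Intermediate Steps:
O = 872 (O = -8*((-48 - 1*26) - 1*35) = -8*((-48 - 26) - 35) = -8*(-74 - 35) = -8*(-109) = 872)
((188 - 1*221) + O)² = ((188 - 1*221) + 872)² = ((188 - 221) + 872)² = (-33 + 872)² = 839² = 703921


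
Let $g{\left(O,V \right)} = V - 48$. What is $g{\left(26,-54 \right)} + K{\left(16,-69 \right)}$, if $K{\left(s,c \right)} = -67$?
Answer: $-169$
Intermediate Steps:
$g{\left(O,V \right)} = -48 + V$
$g{\left(26,-54 \right)} + K{\left(16,-69 \right)} = \left(-48 - 54\right) - 67 = -102 - 67 = -169$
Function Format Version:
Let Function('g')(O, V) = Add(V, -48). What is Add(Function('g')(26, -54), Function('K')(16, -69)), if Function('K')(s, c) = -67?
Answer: -169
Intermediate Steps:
Function('g')(O, V) = Add(-48, V)
Add(Function('g')(26, -54), Function('K')(16, -69)) = Add(Add(-48, -54), -67) = Add(-102, -67) = -169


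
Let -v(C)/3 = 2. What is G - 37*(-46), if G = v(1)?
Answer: 1696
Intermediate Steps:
v(C) = -6 (v(C) = -3*2 = -6)
G = -6
G - 37*(-46) = -6 - 37*(-46) = -6 + 1702 = 1696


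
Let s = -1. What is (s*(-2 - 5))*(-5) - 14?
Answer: -49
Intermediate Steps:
(s*(-2 - 5))*(-5) - 14 = -(-2 - 5)*(-5) - 14 = -1*(-7)*(-5) - 14 = 7*(-5) - 14 = -35 - 14 = -49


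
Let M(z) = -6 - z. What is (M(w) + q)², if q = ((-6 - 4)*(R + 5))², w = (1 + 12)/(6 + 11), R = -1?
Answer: 733597225/289 ≈ 2.5384e+6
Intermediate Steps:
w = 13/17 ≈ 0.76471
q = 1600 (q = ((-6 - 4)*(-1 + 5))² = (-10*4)² = (-40)² = 1600)
(M(w) + q)² = ((-6 - 1*13/17) + 1600)² = ((-6 - 13/17) + 1600)² = (-115/17 + 1600)² = (27085/17)² = 733597225/289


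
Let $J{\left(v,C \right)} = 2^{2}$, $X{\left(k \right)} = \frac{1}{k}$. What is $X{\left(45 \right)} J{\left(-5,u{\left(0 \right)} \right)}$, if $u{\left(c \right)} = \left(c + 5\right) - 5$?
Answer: $\frac{4}{45} \approx 0.088889$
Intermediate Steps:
$u{\left(c \right)} = c$ ($u{\left(c \right)} = \left(5 + c\right) - 5 = c$)
$J{\left(v,C \right)} = 4$
$X{\left(45 \right)} J{\left(-5,u{\left(0 \right)} \right)} = \frac{1}{45} \cdot 4 = \frac{4}{45}$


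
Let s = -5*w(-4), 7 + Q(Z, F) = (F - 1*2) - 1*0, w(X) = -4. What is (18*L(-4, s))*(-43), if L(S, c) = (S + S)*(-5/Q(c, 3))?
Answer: 5160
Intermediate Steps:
Q(Z, F) = -9 + F (Q(Z, F) = -7 + ((F - 1*2) - 1*0) = -7 + ((F - 2) + 0) = -7 + ((-2 + F) + 0) = -7 + (-2 + F) = -9 + F)
s = 20 (s = -5*(-4) = 20)
L(S, c) = 5*S/3 (L(S, c) = (S + S)*(-5/(-9 + 3)) = (2*S)*(-5/(-6)) = (2*S)*(-5*(-⅙)) = (2*S)*(⅚) = 5*S/3)
(18*L(-4, s))*(-43) = (18*((5/3)*(-4)))*(-43) = (18*(-20/3))*(-43) = -120*(-43) = 5160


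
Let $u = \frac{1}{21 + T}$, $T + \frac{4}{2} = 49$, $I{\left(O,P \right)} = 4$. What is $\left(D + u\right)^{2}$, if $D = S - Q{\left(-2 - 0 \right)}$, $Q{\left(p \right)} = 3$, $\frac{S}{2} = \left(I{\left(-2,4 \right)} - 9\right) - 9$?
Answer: $\frac{4439449}{4624} \approx 960.09$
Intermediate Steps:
$T = 47$ ($T = -2 + 49 = 47$)
$S = -28$ ($S = 2 \left(\left(4 - 9\right) - 9\right) = 2 \left(-5 - 9\right) = 2 \left(-14\right) = -28$)
$u = \frac{1}{68}$ ($u = \frac{1}{21 + 47} = \frac{1}{68} \approx 0.014706$)
$D = -31$ ($D = -28 - 3 = -31$)
$\left(D + u\right)^{2} = \left(-31 + \frac{1}{68}\right)^{2} = \left(- \frac{2107}{68}\right)^{2} = \frac{4439449}{4624}$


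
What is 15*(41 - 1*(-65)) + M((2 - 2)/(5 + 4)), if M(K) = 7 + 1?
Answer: 1598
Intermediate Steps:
M(K) = 8
15*(41 - 1*(-65)) + M((2 - 2)/(5 + 4)) = 15*(41 - 1*(-65)) + 8 = 15*(41 + 65) + 8 = 15*106 + 8 = 1590 + 8 = 1598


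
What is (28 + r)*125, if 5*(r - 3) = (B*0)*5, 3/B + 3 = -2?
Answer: 3875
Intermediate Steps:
B = -⅗ (B = 3/(-3 - 2) = 3/(-5) = 3*(-⅕) = -⅗ ≈ -0.60000)
r = 3 (r = 3 + (-⅗*0*5)/5 = 3 + (0*5)/5 = 3 + (⅕)*0 = 3 + 0 = 3)
(28 + r)*125 = (28 + 3)*125 = 31*125 = 3875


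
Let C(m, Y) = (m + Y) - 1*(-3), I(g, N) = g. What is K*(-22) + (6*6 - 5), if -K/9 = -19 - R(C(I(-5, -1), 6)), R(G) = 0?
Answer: -3731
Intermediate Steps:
C(m, Y) = 3 + Y + m (C(m, Y) = (Y + m) + 3 = 3 + Y + m)
K = 171 (K = -9*(-19 - 1*0) = -9*(-19 + 0) = -9*(-19) = 171)
K*(-22) + (6*6 - 5) = 171*(-22) + (6*6 - 5) = -3762 + (36 - 5) = -3762 + 31 = -3731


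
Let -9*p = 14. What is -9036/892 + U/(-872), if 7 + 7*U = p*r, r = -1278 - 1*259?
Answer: -18412127/1750104 ≈ -10.521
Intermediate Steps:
p = -14/9 (p = -⅑*14 = -14/9 ≈ -1.5556)
r = -1537 (r = -1278 - 259 = -1537)
U = 3065/9 (U = -1 + (-14/9*(-1537))/7 = -1 + (⅐)*(21518/9) = -1 + 3074/9 = 3065/9 ≈ 340.56)
-9036/892 + U/(-872) = -9036/892 + (3065/9)/(-872) = -9036*1/892 + (3065/9)*(-1/872) = -2259/223 - 3065/7848 = -18412127/1750104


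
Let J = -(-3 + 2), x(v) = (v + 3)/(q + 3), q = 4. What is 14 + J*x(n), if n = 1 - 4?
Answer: 14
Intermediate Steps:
n = -3
x(v) = 3/7 + v/7 (x(v) = (v + 3)/(4 + 3) = (3 + v)/7 = (3 + v)*(1/7) = 3/7 + v/7)
J = 1 (J = -1*(-1) = 1)
14 + J*x(n) = 14 + 1*(3/7 + (1/7)*(-3)) = 14 + 1*(3/7 - 3/7) = 14 + 1*0 = 14 + 0 = 14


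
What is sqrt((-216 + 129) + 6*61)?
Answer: 3*sqrt(31) ≈ 16.703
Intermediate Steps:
sqrt((-216 + 129) + 6*61) = sqrt(-87 + 366) = sqrt(279) = 3*sqrt(31)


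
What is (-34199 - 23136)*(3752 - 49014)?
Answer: 2595096770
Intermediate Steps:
(-34199 - 23136)*(3752 - 49014) = -57335*(-45262) = 2595096770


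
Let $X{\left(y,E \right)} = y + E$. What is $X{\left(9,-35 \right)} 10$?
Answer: $-260$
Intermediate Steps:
$X{\left(y,E \right)} = E + y$
$X{\left(9,-35 \right)} 10 = \left(-35 + 9\right) 10 = \left(-26\right) 10 = -260$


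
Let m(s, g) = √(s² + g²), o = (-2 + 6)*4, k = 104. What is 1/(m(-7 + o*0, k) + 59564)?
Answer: 59564/3547859231 - √10865/3547859231 ≈ 1.6759e-5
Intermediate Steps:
o = 16 (o = 4*4 = 16)
m(s, g) = √(g² + s²)
1/(m(-7 + o*0, k) + 59564) = 1/(√(104² + (-7 + 16*0)²) + 59564) = 1/(√(10816 + (-7 + 0)²) + 59564) = 1/(√(10816 + (-7)²) + 59564) = 1/(√(10816 + 49) + 59564) = 1/(√10865 + 59564) = 1/(59564 + √10865)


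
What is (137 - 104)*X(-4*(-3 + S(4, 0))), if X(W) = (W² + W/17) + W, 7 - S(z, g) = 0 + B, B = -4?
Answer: 555456/17 ≈ 32674.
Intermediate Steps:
S(z, g) = 11 (S(z, g) = 7 - (0 - 4) = 7 - 1*(-4) = 7 + 4 = 11)
X(W) = W² + 18*W/17 (X(W) = (W² + W/17) + W = W² + 18*W/17)
(137 - 104)*X(-4*(-3 + S(4, 0))) = (137 - 104)*((-4*(-3 + 11))*(18 + 17*(-4*(-3 + 11)))/17) = 33*((-4*8)*(18 + 17*(-4*8))/17) = 33*((1/17)*(-32)*(18 + 17*(-32))) = 33*((1/17)*(-32)*(18 - 544)) = 33*((1/17)*(-32)*(-526)) = 33*(16832/17) = 555456/17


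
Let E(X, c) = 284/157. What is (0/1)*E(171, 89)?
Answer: 0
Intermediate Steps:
E(X, c) = 284/157 (E(X, c) = 284*(1/157) = 284/157)
(0/1)*E(171, 89) = (0/1)*(284/157) = (0*1)*(284/157) = 0*(284/157) = 0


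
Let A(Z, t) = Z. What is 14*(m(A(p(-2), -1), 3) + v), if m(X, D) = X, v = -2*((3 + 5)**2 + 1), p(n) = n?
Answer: -1848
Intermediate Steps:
v = -130 (v = -2*(8**2 + 1) = -2*(64 + 1) = -2*65 = -130)
14*(m(A(p(-2), -1), 3) + v) = 14*(-2 - 130) = 14*(-132) = -1848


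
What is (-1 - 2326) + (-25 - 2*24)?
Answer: -2400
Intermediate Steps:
(-1 - 2326) + (-25 - 2*24) = -2327 + (-25 - 48) = -2327 - 73 = -2400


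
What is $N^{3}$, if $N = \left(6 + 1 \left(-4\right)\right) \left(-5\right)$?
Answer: $-1000$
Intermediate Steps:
$N = -10$ ($N = \left(6 - 4\right) \left(-5\right) = 2 \left(-5\right) = -10$)
$N^{3} = \left(-10\right)^{3} = -1000$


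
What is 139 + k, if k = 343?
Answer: 482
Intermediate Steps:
139 + k = 139 + 343 = 482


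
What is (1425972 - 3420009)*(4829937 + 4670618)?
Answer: -18944458190535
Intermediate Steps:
(1425972 - 3420009)*(4829937 + 4670618) = -1994037*9500555 = -18944458190535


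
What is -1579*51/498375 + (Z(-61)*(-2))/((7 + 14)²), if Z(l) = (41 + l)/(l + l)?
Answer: -241808681/1489642875 ≈ -0.16233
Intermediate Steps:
Z(l) = (41 + l)/(2*l) (Z(l) = (41 + l)/((2*l)) = (41 + l)*(1/(2*l)) = (41 + l)/(2*l))
-1579*51/498375 + (Z(-61)*(-2))/((7 + 14)²) = -1579*51/498375 + (((½)*(41 - 61)/(-61))*(-2))/((7 + 14)²) = -80529*1/498375 + (((½)*(-1/61)*(-20))*(-2))/(21²) = -26843/166125 + ((10/61)*(-2))/441 = -26843/166125 - 20/61*1/441 = -26843/166125 - 20/26901 = -241808681/1489642875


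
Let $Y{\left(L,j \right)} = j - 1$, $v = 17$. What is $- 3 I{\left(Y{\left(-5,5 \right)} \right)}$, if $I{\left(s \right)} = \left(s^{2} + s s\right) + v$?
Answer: $-147$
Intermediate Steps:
$Y{\left(L,j \right)} = -1 + j$ ($Y{\left(L,j \right)} = j - 1 = -1 + j$)
$I{\left(s \right)} = 17 + 2 s^{2}$ ($I{\left(s \right)} = \left(s^{2} + s s\right) + 17 = \left(s^{2} + s^{2}\right) + 17 = 2 s^{2} + 17 = 17 + 2 s^{2}$)
$- 3 I{\left(Y{\left(-5,5 \right)} \right)} = - 3 \left(17 + 2 \left(-1 + 5\right)^{2}\right) = - 3 \left(17 + 2 \cdot 4^{2}\right) = - 3 \left(17 + 2 \cdot 16\right) = - 3 \left(17 + 32\right) = \left(-3\right) 49 = -147$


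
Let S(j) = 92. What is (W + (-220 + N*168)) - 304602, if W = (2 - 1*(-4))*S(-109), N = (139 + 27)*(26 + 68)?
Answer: 2317202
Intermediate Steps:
N = 15604 (N = 166*94 = 15604)
W = 552 (W = (2 - 1*(-4))*92 = (2 + 4)*92 = 6*92 = 552)
(W + (-220 + N*168)) - 304602 = (552 + (-220 + 15604*168)) - 304602 = (552 + (-220 + 2621472)) - 304602 = (552 + 2621252) - 304602 = 2621804 - 304602 = 2317202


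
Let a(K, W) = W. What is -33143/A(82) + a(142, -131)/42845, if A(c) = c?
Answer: -34634697/85690 ≈ -404.19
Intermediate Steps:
-33143/A(82) + a(142, -131)/42845 = -33143/82 - 131/42845 = -34634697/85690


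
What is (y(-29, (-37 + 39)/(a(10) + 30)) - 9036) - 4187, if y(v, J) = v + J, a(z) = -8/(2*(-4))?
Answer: -410810/31 ≈ -13252.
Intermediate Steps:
a(z) = 1 (a(z) = -8/(-8) = -8*(-⅛) = 1)
y(v, J) = J + v
(y(-29, (-37 + 39)/(a(10) + 30)) - 9036) - 4187 = (((-37 + 39)/(1 + 30) - 29) - 9036) - 4187 = ((2/31 - 29) - 9036) - 4187 = (-897/31 - 9036) - 4187 = -281013/31 - 4187 = -410810/31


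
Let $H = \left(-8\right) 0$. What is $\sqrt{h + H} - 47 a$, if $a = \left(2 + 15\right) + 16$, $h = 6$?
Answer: $-1551 + \sqrt{6} \approx -1548.6$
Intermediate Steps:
$a = 33$ ($a = 17 + 16 = 33$)
$H = 0$
$\sqrt{h + H} - 47 a = \sqrt{6 + 0} - 1551 = \sqrt{6} - 1551 = -1551 + \sqrt{6}$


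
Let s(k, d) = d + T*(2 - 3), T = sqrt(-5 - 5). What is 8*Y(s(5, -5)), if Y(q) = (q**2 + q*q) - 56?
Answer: -208 + 160*I*sqrt(10) ≈ -208.0 + 505.96*I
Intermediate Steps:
T = I*sqrt(10) (T = sqrt(-10) = I*sqrt(10) ≈ 3.1623*I)
s(k, d) = d - I*sqrt(10) (s(k, d) = d + (I*sqrt(10))*(2 - 3) = d + (I*sqrt(10))*(-1) = d - I*sqrt(10))
Y(q) = -56 + 2*q**2 (Y(q) = (q**2 + q**2) - 56 = 2*q**2 - 56 = -56 + 2*q**2)
8*Y(s(5, -5)) = 8*(-56 + 2*(-5 - I*sqrt(10))**2) = -448 + 16*(-5 - I*sqrt(10))**2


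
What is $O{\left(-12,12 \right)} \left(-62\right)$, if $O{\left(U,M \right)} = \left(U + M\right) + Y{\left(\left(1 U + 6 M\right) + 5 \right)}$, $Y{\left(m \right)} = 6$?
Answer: $-372$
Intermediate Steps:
$O{\left(U,M \right)} = 6 + M + U$ ($O{\left(U,M \right)} = \left(U + M\right) + 6 = \left(M + U\right) + 6 = 6 + M + U$)
$O{\left(-12,12 \right)} \left(-62\right) = \left(6 + 12 - 12\right) \left(-62\right) = 6 \left(-62\right) = -372$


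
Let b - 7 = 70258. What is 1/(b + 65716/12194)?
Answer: 871/61205509 ≈ 1.4231e-5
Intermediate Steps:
b = 70265 (b = 7 + 70258 = 70265)
1/(b + 65716/12194) = 1/(70265 + 65716/12194) = 1/(70265 + 65716*(1/12194)) = 1/(70265 + 4694/871) = 1/(61205509/871) = 871/61205509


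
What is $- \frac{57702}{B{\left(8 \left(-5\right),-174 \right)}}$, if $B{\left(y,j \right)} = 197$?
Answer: $- \frac{57702}{197} \approx -292.9$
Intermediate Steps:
$- \frac{57702}{B{\left(8 \left(-5\right),-174 \right)}} = - \frac{57702}{197}$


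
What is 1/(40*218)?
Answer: 1/8720 ≈ 0.00011468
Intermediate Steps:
1/(40*218) = 1/8720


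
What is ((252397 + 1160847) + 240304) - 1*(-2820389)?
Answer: 4473937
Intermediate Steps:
((252397 + 1160847) + 240304) - 1*(-2820389) = (1413244 + 240304) + 2820389 = 1653548 + 2820389 = 4473937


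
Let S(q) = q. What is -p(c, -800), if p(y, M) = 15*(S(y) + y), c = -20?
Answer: 600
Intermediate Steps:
p(y, M) = 30*y (p(y, M) = 15*(y + y) = 15*(2*y) = 30*y)
-p(c, -800) = -30*(-20) = -1*(-600) = 600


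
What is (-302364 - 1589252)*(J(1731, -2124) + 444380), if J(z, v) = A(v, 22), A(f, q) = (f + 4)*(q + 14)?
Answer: -696228184960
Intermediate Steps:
A(f, q) = (4 + f)*(14 + q)
J(z, v) = 144 + 36*v (J(z, v) = 56 + 4*22 + 14*v + v*22 = 56 + 88 + 14*v + 22*v = 144 + 36*v)
(-302364 - 1589252)*(J(1731, -2124) + 444380) = (-302364 - 1589252)*((144 + 36*(-2124)) + 444380) = -1891616*((144 - 76464) + 444380) = -1891616*(-76320 + 444380) = -1891616*368060 = -696228184960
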